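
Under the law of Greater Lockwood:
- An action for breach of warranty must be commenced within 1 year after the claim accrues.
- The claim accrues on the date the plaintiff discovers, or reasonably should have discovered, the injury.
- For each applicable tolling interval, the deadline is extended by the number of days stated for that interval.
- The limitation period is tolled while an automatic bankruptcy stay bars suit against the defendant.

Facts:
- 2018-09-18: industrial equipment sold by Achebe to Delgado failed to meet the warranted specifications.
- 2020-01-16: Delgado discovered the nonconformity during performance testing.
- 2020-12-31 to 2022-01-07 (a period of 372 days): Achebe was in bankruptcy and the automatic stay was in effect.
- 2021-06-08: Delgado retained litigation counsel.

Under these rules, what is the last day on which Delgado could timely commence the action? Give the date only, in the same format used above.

Accrual is tied to discovery, so the period began on 2020-01-16 rather than on 2018-09-18 when the act occurred.
The untolled deadline — 1 year after 2020-01-16 — is 2021-01-16.
The automatic bankruptcy stay from 2020-12-31 to 2022-01-07 tolled the period for 372 days, extending the deadline to 2022-01-23.
The other events in the timeline have no effect on the limitation period under the stated rules.

2022-01-23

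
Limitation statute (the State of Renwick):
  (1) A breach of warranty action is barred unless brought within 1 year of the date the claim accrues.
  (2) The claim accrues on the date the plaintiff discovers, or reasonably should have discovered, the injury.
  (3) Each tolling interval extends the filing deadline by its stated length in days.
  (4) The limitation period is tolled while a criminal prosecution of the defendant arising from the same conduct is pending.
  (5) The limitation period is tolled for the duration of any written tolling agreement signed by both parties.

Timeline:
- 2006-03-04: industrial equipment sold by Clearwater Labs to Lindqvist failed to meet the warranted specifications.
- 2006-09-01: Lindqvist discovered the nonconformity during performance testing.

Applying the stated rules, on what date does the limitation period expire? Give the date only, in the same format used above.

2007-09-01

Accrual is tied to discovery, so the period began on 2006-09-01 rather than on 2006-03-04 when the act occurred.
1 year from 2006-09-01 is 2007-09-01.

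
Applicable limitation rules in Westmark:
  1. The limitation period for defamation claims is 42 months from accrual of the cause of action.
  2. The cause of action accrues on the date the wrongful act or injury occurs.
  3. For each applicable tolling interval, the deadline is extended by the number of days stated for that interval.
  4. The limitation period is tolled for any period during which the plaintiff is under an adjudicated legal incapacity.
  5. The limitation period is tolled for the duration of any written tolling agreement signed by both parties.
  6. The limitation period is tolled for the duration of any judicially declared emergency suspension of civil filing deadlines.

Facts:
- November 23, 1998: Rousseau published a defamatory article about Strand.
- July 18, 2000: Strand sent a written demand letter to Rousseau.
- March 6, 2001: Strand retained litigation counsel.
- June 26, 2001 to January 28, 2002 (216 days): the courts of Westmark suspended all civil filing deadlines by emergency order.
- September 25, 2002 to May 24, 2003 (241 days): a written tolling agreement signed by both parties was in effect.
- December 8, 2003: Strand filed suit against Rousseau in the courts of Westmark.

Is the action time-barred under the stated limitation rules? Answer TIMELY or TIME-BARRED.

TIME-BARRED

The limitation period began to run on November 23, 1998.
42 months from November 23, 1998 is May 23, 2002.
The period was tolled for 216 days by the emergency suspension of filing deadlines (June 26, 2001 to January 28, 2002), pushing the deadline to December 25, 2002.
The written tolling agreement from September 25, 2002 to May 24, 2003 tolled the period for 241 days, extending the deadline to August 23, 2003.
Nothing else in the chronology tolls or restarts the period.
Strand filed on December 8, 2003, after the August 23, 2003 deadline, so the action is time-barred.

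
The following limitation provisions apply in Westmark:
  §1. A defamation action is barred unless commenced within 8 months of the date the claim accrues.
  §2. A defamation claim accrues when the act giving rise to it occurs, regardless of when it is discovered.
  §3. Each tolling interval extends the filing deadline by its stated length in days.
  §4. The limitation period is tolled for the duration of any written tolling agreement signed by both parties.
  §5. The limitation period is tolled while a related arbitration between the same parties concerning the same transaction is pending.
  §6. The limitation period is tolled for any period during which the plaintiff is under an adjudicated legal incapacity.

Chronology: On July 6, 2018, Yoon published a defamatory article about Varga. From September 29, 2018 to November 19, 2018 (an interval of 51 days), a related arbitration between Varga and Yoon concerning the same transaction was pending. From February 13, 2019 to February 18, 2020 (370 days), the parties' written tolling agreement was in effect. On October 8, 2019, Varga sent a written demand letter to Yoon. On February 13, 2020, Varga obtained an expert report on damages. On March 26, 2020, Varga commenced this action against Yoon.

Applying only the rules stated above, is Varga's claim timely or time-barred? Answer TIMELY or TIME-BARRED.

TIMELY

The claim accrued on July 6, 2018, the date of the act.
8 months from July 6, 2018 is March 6, 2019.
Because the pending related arbitration ran from September 29, 2018 to November 19, 2018, the deadline is extended by 51 days to April 26, 2019.
Because the written tolling agreement ran from February 13, 2019 to February 18, 2020, the deadline is extended by 370 days to April 30, 2020.
None of the other events listed affects the running of the period under the stated rules.
Filing on March 26, 2020 beat the April 30, 2020 deadline — the action is timely.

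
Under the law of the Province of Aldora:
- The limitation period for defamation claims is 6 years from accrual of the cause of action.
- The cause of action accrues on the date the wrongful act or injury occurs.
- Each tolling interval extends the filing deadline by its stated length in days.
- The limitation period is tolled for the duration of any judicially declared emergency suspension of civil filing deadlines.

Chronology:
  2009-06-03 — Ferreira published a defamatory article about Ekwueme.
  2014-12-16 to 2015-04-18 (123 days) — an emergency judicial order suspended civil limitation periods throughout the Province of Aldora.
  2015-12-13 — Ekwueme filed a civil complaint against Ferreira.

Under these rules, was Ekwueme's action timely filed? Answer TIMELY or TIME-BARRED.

TIME-BARRED

The claim accrued on 2009-06-03, when the wrongful act occurred.
The untolled deadline — 6 years after 2009-06-03 — is 2015-06-03.
The emergency suspension of filing deadlines from 2014-12-16 to 2015-04-18 tolled the period for 123 days, extending the deadline to 2015-10-04.
Ekwueme filed on 2015-12-13, after the 2015-10-04 deadline, so the action is time-barred.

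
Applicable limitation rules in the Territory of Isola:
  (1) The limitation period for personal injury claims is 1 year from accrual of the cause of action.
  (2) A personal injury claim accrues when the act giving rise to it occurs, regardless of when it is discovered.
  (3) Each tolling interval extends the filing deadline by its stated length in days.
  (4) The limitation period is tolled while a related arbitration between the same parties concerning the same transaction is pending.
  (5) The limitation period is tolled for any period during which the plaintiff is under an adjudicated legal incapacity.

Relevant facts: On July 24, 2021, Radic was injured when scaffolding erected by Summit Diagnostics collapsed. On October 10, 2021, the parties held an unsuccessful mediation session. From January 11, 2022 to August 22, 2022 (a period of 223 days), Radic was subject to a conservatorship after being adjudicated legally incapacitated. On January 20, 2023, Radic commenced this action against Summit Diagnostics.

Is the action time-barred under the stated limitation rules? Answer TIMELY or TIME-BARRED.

The limitation period began to run on July 24, 2021.
Adding the 1 year base period to July 24, 2021 gives a deadline of July 24, 2022, before any tolling.
Because the plaintiff's legal incapacity ran from January 11, 2022 to August 22, 2022, the deadline is extended by 223 days to March 4, 2023.
Nothing else in the chronology tolls or restarts the period.
Filing on January 20, 2023 beat the March 4, 2023 deadline — the action is timely.

TIMELY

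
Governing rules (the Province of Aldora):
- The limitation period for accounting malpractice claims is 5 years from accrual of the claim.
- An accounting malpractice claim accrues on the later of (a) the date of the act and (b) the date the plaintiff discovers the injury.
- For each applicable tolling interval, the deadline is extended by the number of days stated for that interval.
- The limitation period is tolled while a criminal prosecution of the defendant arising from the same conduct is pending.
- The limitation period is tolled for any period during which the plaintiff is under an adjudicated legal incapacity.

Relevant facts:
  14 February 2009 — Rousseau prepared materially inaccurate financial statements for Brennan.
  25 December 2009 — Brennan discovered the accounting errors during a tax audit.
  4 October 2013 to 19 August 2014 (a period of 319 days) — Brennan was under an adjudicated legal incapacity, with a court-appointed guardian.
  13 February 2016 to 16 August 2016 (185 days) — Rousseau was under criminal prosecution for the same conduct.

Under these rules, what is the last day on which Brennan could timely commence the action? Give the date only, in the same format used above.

9 November 2015

The claim accrued on 25 December 2009 — the later of the 14 February 2009 act and the 25 December 2009 discovery.
Adding the 5 years base period to 25 December 2009 gives a deadline of 25 December 2014, before any tolling.
Because the plaintiff's legal incapacity ran from 4 October 2013 to 19 August 2014, the deadline is extended by 319 days to 9 November 2015.
By the time the pending criminal prosecution began on 13 February 2016, the limitation period had already expired on 9 November 2015; that interval cannot revive it.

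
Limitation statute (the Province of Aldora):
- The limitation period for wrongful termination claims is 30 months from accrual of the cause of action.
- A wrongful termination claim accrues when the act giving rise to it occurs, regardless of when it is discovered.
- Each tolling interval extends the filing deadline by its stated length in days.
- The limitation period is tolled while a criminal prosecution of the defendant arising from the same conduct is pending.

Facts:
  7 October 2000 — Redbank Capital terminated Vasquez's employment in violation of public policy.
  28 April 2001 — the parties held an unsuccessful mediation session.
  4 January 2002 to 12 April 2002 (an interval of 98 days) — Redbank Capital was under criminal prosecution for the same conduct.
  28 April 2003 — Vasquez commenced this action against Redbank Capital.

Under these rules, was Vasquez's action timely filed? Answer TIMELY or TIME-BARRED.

The limitation period began to run on 7 October 2000.
30 months from 7 October 2000 is 7 April 2003.
The period was tolled for 98 days by the pending criminal prosecution (4 January 2002 to 12 April 2002), pushing the deadline to 14 July 2003.
None of the other events listed affects the running of the period under the stated rules.
Filing on 28 April 2003 beat the 14 July 2003 deadline — the action is timely.

TIMELY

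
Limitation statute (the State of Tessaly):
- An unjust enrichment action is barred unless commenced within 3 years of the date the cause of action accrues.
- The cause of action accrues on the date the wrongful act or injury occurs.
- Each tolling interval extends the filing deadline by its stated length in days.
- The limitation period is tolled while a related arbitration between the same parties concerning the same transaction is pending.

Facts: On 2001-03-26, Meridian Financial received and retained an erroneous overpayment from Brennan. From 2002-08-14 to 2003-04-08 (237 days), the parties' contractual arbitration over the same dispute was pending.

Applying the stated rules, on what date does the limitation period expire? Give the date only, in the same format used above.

2004-11-18

The claim accrued on 2001-03-26, when the wrongful act occurred.
The untolled deadline — 3 years after 2001-03-26 — is 2004-03-26.
The pending related arbitration from 2002-08-14 to 2003-04-08 tolled the period for 237 days, extending the deadline to 2004-11-18.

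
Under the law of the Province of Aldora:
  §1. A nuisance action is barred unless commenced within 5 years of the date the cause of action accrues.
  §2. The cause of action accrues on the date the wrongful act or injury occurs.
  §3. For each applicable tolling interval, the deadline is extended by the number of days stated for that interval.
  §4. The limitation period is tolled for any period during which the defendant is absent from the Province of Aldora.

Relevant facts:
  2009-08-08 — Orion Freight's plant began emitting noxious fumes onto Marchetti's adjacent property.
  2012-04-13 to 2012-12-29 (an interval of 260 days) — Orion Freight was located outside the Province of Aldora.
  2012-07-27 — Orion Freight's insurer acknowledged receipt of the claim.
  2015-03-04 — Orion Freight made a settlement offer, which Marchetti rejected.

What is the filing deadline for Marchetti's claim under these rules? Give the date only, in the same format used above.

The claim accrued on 2009-08-08, when the wrongful act occurred.
Adding the 5 years base period to 2009-08-08 gives a deadline of 2014-08-08, before any tolling.
The defendant's absence from the jurisdiction from 2012-04-13 to 2012-12-29 tolled the period for 260 days, extending the deadline to 2015-04-25.
None of the other events listed affects the running of the period under the stated rules.

2015-04-25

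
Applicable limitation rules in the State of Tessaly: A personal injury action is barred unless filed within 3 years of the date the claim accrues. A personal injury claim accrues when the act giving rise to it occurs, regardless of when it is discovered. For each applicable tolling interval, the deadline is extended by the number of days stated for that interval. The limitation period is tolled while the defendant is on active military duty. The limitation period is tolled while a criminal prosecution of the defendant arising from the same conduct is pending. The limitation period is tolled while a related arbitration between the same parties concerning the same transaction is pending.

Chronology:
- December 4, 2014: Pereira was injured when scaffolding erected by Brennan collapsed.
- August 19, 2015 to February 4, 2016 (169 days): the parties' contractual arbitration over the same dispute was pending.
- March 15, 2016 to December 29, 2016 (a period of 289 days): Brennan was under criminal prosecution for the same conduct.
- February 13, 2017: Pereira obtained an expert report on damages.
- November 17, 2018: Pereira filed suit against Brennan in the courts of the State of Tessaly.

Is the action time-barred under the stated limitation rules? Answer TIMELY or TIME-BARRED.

The claim accrued on December 4, 2014, the date of the act.
The untolled deadline — 3 years after December 4, 2014 — is December 4, 2017.
The period was tolled for 169 days by the pending related arbitration (August 19, 2015 to February 4, 2016), pushing the deadline to May 22, 2018.
The pending criminal prosecution from March 15, 2016 to December 29, 2016 tolled the period for 289 days, extending the deadline to March 7, 2019.
Nothing else in the chronology tolls or restarts the period.
Filing on November 17, 2018 beat the March 7, 2019 deadline — the action is timely.

TIMELY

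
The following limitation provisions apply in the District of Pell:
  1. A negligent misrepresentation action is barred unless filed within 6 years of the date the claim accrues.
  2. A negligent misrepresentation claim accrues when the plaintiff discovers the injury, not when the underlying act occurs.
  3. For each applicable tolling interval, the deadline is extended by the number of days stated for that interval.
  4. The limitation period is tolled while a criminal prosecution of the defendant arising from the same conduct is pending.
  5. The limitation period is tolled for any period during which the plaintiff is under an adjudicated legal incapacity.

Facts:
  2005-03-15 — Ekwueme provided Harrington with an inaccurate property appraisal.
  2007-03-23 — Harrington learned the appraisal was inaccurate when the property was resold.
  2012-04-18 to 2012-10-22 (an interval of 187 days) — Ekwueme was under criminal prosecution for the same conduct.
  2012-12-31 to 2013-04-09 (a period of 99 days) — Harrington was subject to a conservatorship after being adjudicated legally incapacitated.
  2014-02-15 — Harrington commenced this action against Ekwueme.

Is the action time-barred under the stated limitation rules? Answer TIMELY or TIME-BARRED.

TIME-BARRED

Under the discovery rule, the claim accrued on 2007-03-23, when Harrington discovered the injury — not on the 2005-03-15 date of the underlying act.
Adding the 6 years base period to 2007-03-23 gives a deadline of 2013-03-23, before any tolling.
The pending criminal prosecution from 2012-04-18 to 2012-10-22 tolled the period for 187 days, extending the deadline to 2013-09-26.
Because the plaintiff's legal incapacity ran from 2012-12-31 to 2013-04-09, the deadline is extended by 99 days to 2014-01-03.
The 2014-02-15 filing falls after the 2014-01-03 deadline; the claim is time-barred.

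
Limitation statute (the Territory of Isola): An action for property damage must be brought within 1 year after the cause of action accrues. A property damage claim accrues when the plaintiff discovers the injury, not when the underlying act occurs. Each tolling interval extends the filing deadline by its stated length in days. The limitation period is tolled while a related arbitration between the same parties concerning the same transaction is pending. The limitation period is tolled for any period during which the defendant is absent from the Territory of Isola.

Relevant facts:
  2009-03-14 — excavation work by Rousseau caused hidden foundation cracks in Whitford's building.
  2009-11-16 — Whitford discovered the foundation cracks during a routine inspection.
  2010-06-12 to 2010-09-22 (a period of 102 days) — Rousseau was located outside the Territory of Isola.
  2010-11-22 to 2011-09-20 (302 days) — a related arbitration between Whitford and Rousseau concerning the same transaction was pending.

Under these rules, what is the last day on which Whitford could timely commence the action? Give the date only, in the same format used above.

2011-12-25

Accrual is tied to discovery, so the period began on 2009-11-16 rather than on 2009-03-14 when the act occurred.
1 year from 2009-11-16 is 2010-11-16.
The period was tolled for 102 days by the defendant's absence from the jurisdiction (2010-06-12 to 2010-09-22), pushing the deadline to 2011-02-26.
Because the pending related arbitration ran from 2010-11-22 to 2011-09-20, the deadline is extended by 302 days to 2011-12-25.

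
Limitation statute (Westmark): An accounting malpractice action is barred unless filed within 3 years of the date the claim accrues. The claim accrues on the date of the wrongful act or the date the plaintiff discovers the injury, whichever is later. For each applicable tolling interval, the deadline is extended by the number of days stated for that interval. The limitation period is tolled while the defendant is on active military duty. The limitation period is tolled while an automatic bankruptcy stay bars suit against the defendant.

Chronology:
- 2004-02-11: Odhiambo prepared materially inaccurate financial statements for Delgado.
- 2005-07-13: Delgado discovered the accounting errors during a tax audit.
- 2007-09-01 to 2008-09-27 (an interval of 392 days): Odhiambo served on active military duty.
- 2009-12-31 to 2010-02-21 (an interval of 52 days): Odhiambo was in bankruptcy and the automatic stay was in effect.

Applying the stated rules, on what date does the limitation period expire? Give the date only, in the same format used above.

2009-08-09

Taking the later of the act (2004-02-11) and discovery (2005-07-13), the claim accrued on 2005-07-13.
The untolled deadline — 3 years after 2005-07-13 — is 2008-07-13.
Because the defendant's active military service ran from 2007-09-01 to 2008-09-27, the deadline is extended by 392 days to 2009-08-09.
The automatic bankruptcy stay from 2009-12-31 to 2010-02-21 began after the period had already run on 2009-08-09, so it has no tolling effect.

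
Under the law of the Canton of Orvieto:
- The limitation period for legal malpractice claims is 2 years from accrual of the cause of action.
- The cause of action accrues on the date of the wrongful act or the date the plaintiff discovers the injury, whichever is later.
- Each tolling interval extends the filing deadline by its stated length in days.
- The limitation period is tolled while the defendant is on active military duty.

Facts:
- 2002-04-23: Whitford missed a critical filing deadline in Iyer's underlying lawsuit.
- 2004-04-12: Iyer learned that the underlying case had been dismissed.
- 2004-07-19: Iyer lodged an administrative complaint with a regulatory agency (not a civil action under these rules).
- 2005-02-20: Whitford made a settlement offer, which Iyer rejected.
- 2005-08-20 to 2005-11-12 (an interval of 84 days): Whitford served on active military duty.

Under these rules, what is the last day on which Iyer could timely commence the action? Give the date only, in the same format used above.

Because discovery on 2004-04-12 post-dates the 2002-04-23 act, accrual under the later-of rule falls on 2004-04-12.
2 years from 2004-04-12 is 2006-04-12.
Because the defendant's active military service ran from 2005-08-20 to 2005-11-12, the deadline is extended by 84 days to 2006-07-05.
The other events in the timeline have no effect on the limitation period under the stated rules.

2006-07-05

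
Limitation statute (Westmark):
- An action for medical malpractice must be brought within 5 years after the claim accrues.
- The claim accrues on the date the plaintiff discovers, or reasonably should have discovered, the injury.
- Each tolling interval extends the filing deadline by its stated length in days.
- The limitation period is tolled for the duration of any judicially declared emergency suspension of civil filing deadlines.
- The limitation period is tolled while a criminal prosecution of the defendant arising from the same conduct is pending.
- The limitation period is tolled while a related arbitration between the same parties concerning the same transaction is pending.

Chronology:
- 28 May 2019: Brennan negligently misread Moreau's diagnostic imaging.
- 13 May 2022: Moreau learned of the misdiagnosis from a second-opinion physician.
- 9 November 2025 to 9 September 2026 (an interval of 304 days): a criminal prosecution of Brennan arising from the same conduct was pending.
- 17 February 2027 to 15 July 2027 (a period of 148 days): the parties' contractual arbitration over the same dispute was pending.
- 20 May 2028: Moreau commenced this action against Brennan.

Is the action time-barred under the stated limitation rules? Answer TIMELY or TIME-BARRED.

Accrual is tied to discovery, so the period began on 13 May 2022 rather than on 28 May 2019 when the act occurred.
The untolled deadline — 5 years after 13 May 2022 — is 13 May 2027.
Because the pending criminal prosecution ran from 9 November 2025 to 9 September 2026, the deadline is extended by 304 days to 12 March 2028.
Because the pending related arbitration ran from 17 February 2027 to 15 July 2027, the deadline is extended by 148 days to 7 August 2028.
Moreau filed on 20 May 2028, before the 7 August 2028 deadline, so the action is timely.

TIMELY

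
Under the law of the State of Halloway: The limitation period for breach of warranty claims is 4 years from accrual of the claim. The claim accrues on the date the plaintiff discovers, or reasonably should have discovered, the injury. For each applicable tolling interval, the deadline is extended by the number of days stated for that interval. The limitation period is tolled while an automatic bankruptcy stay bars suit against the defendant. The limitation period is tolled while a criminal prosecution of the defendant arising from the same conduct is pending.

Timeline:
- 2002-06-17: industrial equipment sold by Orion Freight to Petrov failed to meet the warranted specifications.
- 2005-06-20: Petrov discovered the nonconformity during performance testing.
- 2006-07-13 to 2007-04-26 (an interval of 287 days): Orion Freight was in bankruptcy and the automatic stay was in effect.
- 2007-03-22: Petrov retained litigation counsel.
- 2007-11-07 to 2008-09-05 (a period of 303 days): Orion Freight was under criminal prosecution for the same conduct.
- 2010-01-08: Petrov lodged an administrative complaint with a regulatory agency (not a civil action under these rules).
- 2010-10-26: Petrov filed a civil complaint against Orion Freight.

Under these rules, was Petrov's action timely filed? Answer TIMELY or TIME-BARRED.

TIMELY

Accrual is tied to discovery, so the period began on 2005-06-20 rather than on 2002-06-17 when the act occurred.
The untolled deadline — 4 years after 2005-06-20 — is 2009-06-20.
Because the automatic bankruptcy stay ran from 2006-07-13 to 2007-04-26, the deadline is extended by 287 days to 2010-04-03.
Because the pending criminal prosecution ran from 2007-11-07 to 2008-09-05, the deadline is extended by 303 days to 2011-01-31.
Nothing else in the chronology tolls or restarts the period.
Petrov filed on 2010-10-26, before the 2011-01-31 deadline, so the action is timely.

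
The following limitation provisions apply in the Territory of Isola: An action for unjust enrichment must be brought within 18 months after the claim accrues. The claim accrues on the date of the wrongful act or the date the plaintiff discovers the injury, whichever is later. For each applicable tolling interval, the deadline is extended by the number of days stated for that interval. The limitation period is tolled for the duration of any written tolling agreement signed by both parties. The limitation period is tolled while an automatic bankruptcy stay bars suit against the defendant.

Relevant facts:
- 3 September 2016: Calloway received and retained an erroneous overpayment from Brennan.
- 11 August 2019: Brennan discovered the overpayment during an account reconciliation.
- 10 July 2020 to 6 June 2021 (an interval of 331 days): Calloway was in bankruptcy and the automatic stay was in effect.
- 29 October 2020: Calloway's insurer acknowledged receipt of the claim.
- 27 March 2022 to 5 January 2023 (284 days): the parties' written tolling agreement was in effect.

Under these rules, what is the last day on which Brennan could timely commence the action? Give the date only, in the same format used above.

8 January 2022

Taking the later of the act (3 September 2016) and discovery (11 August 2019), the claim accrued on 11 August 2019.
18 months from 11 August 2019 is 11 February 2021.
Because the automatic bankruptcy stay ran from 10 July 2020 to 6 June 2021, the deadline is extended by 331 days to 8 January 2022.
The written tolling agreement from 27 March 2022 to 5 January 2023 began after the period had already run on 8 January 2022, so it has no tolling effect.
None of the other events listed affects the running of the period under the stated rules.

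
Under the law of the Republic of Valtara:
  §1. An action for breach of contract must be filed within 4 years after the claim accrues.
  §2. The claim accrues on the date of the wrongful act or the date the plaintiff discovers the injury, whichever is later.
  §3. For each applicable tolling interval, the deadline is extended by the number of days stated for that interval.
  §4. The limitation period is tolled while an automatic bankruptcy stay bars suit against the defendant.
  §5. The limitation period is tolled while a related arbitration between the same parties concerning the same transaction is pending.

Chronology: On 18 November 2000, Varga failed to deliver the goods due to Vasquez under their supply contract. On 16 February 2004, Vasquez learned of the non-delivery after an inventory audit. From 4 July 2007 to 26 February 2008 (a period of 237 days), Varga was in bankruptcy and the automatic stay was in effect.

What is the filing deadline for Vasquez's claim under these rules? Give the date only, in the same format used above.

Taking the later of the act (18 November 2000) and discovery (16 February 2004), the claim accrued on 16 February 2004.
4 years from 16 February 2004 is 16 February 2008.
The automatic bankruptcy stay from 4 July 2007 to 26 February 2008 tolled the period for 237 days, extending the deadline to 10 October 2008.

10 October 2008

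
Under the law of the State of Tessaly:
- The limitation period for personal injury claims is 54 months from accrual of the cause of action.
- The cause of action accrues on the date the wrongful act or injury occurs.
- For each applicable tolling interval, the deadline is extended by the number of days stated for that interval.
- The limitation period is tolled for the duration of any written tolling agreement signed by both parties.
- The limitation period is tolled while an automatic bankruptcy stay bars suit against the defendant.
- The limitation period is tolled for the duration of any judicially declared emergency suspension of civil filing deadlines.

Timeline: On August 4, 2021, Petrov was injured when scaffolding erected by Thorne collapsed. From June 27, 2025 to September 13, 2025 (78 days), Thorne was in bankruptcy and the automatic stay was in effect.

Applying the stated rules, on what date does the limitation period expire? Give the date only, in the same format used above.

The cause of action accrued on August 4, 2021, the date of the act.
54 months from August 4, 2021 is February 4, 2026.
The automatic bankruptcy stay from June 27, 2025 to September 13, 2025 tolled the period for 78 days, extending the deadline to April 23, 2026.

April 23, 2026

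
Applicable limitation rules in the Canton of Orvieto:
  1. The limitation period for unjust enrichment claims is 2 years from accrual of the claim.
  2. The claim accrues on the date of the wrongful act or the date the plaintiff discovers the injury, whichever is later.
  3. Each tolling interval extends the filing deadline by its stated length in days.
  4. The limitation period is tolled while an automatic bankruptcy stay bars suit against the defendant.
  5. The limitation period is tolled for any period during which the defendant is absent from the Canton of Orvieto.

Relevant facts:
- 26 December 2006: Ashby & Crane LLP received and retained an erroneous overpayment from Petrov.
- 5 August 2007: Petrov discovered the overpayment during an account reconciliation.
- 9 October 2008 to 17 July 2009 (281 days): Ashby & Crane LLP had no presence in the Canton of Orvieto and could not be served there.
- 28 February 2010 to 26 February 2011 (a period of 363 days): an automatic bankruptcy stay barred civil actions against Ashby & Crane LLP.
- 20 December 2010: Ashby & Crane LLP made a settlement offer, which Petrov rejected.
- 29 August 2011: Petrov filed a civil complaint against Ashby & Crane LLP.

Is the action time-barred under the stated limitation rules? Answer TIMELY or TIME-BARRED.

TIME-BARRED

The claim accrued on 5 August 2007 — the later of the 26 December 2006 act and the 5 August 2007 discovery.
2 years from 5 August 2007 is 5 August 2009.
The defendant's absence from the jurisdiction from 9 October 2008 to 17 July 2009 tolled the period for 281 days, extending the deadline to 13 May 2010.
The automatic bankruptcy stay from 28 February 2010 to 26 February 2011 tolled the period for 363 days, extending the deadline to 11 May 2011.
None of the other events listed affects the running of the period under the stated rules.
Filing on 29 August 2011 missed the 11 May 2011 deadline — the action is time-barred.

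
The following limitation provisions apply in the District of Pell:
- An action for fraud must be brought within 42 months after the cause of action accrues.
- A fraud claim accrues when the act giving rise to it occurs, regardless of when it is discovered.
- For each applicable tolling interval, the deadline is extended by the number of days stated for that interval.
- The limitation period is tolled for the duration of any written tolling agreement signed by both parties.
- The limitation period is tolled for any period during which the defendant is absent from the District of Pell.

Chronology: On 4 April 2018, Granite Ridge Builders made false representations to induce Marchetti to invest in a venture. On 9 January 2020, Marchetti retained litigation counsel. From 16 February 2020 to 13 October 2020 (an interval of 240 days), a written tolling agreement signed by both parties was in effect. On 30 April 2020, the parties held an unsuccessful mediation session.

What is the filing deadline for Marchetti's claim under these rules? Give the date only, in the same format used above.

The limitation period began to run on 4 April 2018.
Adding the 42 months base period to 4 April 2018 gives a deadline of 4 October 2021, before any tolling.
The written tolling agreement from 16 February 2020 to 13 October 2020 tolled the period for 240 days, extending the deadline to 1 June 2022.
The other events in the timeline have no effect on the limitation period under the stated rules.

1 June 2022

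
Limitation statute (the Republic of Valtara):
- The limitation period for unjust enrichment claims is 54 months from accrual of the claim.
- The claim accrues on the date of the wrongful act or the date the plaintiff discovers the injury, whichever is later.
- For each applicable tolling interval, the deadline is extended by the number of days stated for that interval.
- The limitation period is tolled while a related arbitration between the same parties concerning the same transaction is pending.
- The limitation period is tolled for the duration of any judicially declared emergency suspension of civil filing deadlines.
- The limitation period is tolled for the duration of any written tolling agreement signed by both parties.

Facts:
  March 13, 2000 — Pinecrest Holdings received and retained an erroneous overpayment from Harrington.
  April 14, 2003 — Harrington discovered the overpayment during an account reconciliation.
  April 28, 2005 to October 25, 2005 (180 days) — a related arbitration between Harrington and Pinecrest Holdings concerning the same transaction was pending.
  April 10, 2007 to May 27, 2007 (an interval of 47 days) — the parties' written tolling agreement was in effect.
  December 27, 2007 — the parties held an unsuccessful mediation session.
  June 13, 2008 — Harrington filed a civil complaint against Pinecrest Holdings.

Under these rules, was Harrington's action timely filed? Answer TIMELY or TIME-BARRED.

TIME-BARRED

Taking the later of the act (March 13, 2000) and discovery (April 14, 2003), the claim accrued on April 14, 2003.
The untolled deadline — 54 months after April 14, 2003 — is October 14, 2007.
The pending related arbitration from April 28, 2005 to October 25, 2005 tolled the period for 180 days, extending the deadline to April 11, 2008.
The written tolling agreement from April 10, 2007 to May 27, 2007 tolled the period for 47 days, extending the deadline to May 28, 2008.
The other events in the timeline have no effect on the limitation period under the stated rules.
The June 13, 2008 filing falls after the May 28, 2008 deadline; the claim is time-barred.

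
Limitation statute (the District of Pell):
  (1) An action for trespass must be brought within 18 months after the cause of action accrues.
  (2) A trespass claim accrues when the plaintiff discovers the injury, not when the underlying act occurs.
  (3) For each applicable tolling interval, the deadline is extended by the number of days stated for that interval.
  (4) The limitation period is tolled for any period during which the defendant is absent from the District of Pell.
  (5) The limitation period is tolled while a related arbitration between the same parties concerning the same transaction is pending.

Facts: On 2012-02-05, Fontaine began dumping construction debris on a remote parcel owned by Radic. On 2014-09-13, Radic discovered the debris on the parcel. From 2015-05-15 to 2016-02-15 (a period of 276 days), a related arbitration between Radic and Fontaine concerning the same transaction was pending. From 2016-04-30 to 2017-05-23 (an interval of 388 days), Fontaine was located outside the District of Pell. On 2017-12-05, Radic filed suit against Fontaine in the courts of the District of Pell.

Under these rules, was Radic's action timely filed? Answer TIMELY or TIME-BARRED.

TIMELY

Under the discovery rule, the claim accrued on 2014-09-13, when Radic discovered the injury — not on the 2012-02-05 date of the underlying act.
18 months from 2014-09-13 is 2016-03-13.
The pending related arbitration from 2015-05-15 to 2016-02-15 tolled the period for 276 days, extending the deadline to 2016-12-14.
The period was tolled for 388 days by the defendant's absence from the jurisdiction (2016-04-30 to 2017-05-23), pushing the deadline to 2018-01-06.
Filing on 2017-12-05 beat the 2018-01-06 deadline — the action is timely.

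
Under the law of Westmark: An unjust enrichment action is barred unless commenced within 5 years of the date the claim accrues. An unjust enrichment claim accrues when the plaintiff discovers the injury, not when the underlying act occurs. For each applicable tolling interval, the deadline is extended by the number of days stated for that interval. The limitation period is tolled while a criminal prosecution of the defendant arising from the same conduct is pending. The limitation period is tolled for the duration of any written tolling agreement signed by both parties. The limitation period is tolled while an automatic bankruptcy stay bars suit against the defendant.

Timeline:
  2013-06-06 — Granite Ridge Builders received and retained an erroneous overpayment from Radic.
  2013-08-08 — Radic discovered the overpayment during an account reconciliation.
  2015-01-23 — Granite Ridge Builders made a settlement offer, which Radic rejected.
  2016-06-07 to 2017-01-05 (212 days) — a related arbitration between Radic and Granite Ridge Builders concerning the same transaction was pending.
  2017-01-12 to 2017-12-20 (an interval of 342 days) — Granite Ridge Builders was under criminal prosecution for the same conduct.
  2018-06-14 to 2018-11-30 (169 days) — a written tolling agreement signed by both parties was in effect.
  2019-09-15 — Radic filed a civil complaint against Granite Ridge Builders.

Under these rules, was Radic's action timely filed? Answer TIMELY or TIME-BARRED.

TIMELY

Under the discovery rule, the claim accrued on 2013-08-08, when Radic discovered the injury — not on the 2013-06-06 date of the underlying act.
Adding the 5 years base period to 2013-08-08 gives a deadline of 2018-08-08, before any tolling.
The period was tolled for 342 days by the pending criminal prosecution (2017-01-12 to 2017-12-20), pushing the deadline to 2019-07-16.
The period was tolled for 169 days by the written tolling agreement (2018-06-14 to 2018-11-30), pushing the deadline to 2020-01-01.
Although a pending arbitration ran from 2016-06-07 to 2017-01-05, the stated rules do not make that a tolling event, so it is disregarded.
Nothing else in the chronology tolls or restarts the period.
Radic filed on 2019-09-15, before the 2020-01-01 deadline, so the action is timely.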